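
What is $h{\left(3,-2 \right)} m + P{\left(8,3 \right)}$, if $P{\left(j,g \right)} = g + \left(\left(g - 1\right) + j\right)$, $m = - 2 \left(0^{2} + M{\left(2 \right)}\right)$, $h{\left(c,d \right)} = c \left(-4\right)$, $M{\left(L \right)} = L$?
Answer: $61$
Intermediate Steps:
$h{\left(c,d \right)} = - 4 c$
$m = -4$ ($m = - 2 \left(0^{2} + 2\right) = - 2 \left(0 + 2\right) = \left(-2\right) 2 = -4$)
$P{\left(j,g \right)} = -1 + j + 2 g$ ($P{\left(j,g \right)} = g + \left(\left(-1 + g\right) + j\right) = g + \left(-1 + g + j\right) = -1 + j + 2 g$)
$h{\left(3,-2 \right)} m + P{\left(8,3 \right)} = \left(-4\right) 3 \left(-4\right) + \left(-1 + 8 + 2 \cdot 3\right) = \left(-12\right) \left(-4\right) + \left(-1 + 8 + 6\right) = 48 + 13 = 61$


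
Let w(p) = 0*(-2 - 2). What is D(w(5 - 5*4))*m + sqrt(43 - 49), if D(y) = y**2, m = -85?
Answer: I*sqrt(6) ≈ 2.4495*I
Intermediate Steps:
w(p) = 0 (w(p) = 0*(-4) = 0)
D(w(5 - 5*4))*m + sqrt(43 - 49) = 0**2*(-85) + sqrt(43 - 49) = 0*(-85) + sqrt(-6) = 0 + I*sqrt(6) = I*sqrt(6)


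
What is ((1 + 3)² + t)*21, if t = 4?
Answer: 420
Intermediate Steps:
((1 + 3)² + t)*21 = ((1 + 3)² + 4)*21 = (4² + 4)*21 = (16 + 4)*21 = 20*21 = 420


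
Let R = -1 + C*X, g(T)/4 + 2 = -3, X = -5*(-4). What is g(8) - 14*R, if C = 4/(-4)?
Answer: 274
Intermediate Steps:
X = 20
g(T) = -20 (g(T) = -8 + 4*(-3) = -8 - 12 = -20)
C = -1 (C = 4*(-1/4) = -1)
R = -21 (R = -1 - 1*20 = -1 - 20 = -21)
g(8) - 14*R = -20 - 14*(-21) = -20 + 294 = 274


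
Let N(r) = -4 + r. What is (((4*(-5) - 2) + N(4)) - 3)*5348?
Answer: -133700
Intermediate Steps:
(((4*(-5) - 2) + N(4)) - 3)*5348 = (((4*(-5) - 2) + (-4 + 4)) - 3)*5348 = (((-20 - 2) + 0) - 3)*5348 = ((-22 + 0) - 3)*5348 = (-22 - 3)*5348 = -25*5348 = -133700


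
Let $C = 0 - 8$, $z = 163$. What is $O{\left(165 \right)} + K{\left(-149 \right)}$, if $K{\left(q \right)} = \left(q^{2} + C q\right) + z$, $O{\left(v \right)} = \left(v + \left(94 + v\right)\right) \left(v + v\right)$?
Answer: $163476$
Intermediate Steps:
$C = -8$
$O{\left(v \right)} = 2 v \left(94 + 2 v\right)$ ($O{\left(v \right)} = \left(94 + 2 v\right) 2 v = 2 v \left(94 + 2 v\right)$)
$K{\left(q \right)} = 163 + q^{2} - 8 q$ ($K{\left(q \right)} = \left(q^{2} - 8 q\right) + 163 = 163 + q^{2} - 8 q$)
$O{\left(165 \right)} + K{\left(-149 \right)} = 4 \cdot 165 \left(47 + 165\right) + \left(163 + \left(-149\right)^{2} - -1192\right) = 4 \cdot 165 \cdot 212 + \left(163 + 22201 + 1192\right) = 139920 + 23556 = 163476$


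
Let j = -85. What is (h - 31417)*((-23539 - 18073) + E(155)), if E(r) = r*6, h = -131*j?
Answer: 825112324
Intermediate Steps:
h = 11135 (h = -131*(-85) = 11135)
E(r) = 6*r
(h - 31417)*((-23539 - 18073) + E(155)) = (11135 - 31417)*((-23539 - 18073) + 6*155) = -20282*(-41612 + 930) = -20282*(-40682) = 825112324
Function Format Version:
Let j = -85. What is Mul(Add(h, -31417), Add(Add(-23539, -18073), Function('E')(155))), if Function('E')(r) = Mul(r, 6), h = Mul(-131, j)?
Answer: 825112324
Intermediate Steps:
h = 11135 (h = Mul(-131, -85) = 11135)
Function('E')(r) = Mul(6, r)
Mul(Add(h, -31417), Add(Add(-23539, -18073), Function('E')(155))) = Mul(Add(11135, -31417), Add(Add(-23539, -18073), Mul(6, 155))) = Mul(-20282, Add(-41612, 930)) = Mul(-20282, -40682) = 825112324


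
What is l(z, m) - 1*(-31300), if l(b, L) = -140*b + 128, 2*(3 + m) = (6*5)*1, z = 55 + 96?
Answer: 10288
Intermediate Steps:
z = 151
m = 12 (m = -3 + ((6*5)*1)/2 = -3 + (30*1)/2 = -3 + (½)*30 = -3 + 15 = 12)
l(b, L) = 128 - 140*b
l(z, m) - 1*(-31300) = (128 - 140*151) - 1*(-31300) = (128 - 21140) + 31300 = -21012 + 31300 = 10288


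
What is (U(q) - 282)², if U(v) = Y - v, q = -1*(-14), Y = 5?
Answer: 84681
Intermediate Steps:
q = 14
U(v) = 5 - v
(U(q) - 282)² = ((5 - 1*14) - 282)² = ((5 - 14) - 282)² = (-9 - 282)² = (-291)² = 84681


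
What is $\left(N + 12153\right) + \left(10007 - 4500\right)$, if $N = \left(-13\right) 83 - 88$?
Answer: $16493$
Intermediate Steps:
$N = -1167$ ($N = -1079 - 88 = -1167$)
$\left(N + 12153\right) + \left(10007 - 4500\right) = \left(-1167 + 12153\right) + \left(10007 - 4500\right) = 10986 + 5507 = 16493$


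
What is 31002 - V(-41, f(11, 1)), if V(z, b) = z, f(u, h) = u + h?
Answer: 31043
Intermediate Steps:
f(u, h) = h + u
31002 - V(-41, f(11, 1)) = 31002 - 1*(-41) = 31002 + 41 = 31043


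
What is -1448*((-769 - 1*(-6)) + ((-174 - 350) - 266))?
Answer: 2248744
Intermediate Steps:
-1448*((-769 - 1*(-6)) + ((-174 - 350) - 266)) = -1448*((-769 + 6) + (-524 - 266)) = -1448*(-763 - 790) = -1448*(-1553) = 2248744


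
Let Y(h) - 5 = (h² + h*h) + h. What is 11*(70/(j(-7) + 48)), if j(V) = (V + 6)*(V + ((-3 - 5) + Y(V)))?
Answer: -70/3 ≈ -23.333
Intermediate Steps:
Y(h) = 5 + h + 2*h² (Y(h) = 5 + ((h² + h*h) + h) = 5 + ((h² + h²) + h) = 5 + (2*h² + h) = 5 + (h + 2*h²) = 5 + h + 2*h²)
j(V) = (6 + V)*(-3 + 2*V + 2*V²) (j(V) = (V + 6)*(V + ((-3 - 5) + (5 + V + 2*V²))) = (6 + V)*(V + (-8 + (5 + V + 2*V²))) = (6 + V)*(V + (-3 + V + 2*V²)) = (6 + V)*(-3 + 2*V + 2*V²))
11*(70/(j(-7) + 48)) = 11*(70/((-18 + 2*(-7)³ + 9*(-7) + 14*(-7)²) + 48)) = 11*(70/((-18 + 2*(-343) - 63 + 14*49) + 48)) = 11*(70/((-18 - 686 - 63 + 686) + 48)) = 11*(70/(-81 + 48)) = 11*(70/(-33)) = 11*(-1/33*70) = 11*(-70/33) = -70/3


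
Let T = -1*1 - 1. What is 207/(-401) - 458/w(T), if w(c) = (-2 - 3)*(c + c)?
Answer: -93899/4010 ≈ -23.416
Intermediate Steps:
T = -2 (T = -1 - 1 = -2)
w(c) = -10*c
207/(-401) - 458/w(T) = 207/(-401) - 458/((-10*(-2))) = 207*(-1/401) - 458/20 = -207/401 - 458*1/20 = -207/401 - 229/10 = -93899/4010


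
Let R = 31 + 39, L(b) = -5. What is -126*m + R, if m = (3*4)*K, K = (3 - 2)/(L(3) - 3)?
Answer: 259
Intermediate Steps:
K = -⅛ (K = (3 - 2)/(-5 - 3) = 1/(-8) = 1*(-⅛) = -⅛ ≈ -0.12500)
R = 70
m = -3/2 (m = (3*4)*(-⅛) = 12*(-⅛) = -3/2 ≈ -1.5000)
-126*m + R = -126*(-3/2) + 70 = 189 + 70 = 259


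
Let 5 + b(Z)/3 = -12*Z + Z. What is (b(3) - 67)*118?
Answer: -21358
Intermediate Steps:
b(Z) = -15 - 33*Z (b(Z) = -15 + 3*(-12*Z + Z) = -15 + 3*(-11*Z) = -15 - 33*Z)
(b(3) - 67)*118 = ((-15 - 33*3) - 67)*118 = ((-15 - 99) - 67)*118 = (-114 - 67)*118 = -181*118 = -21358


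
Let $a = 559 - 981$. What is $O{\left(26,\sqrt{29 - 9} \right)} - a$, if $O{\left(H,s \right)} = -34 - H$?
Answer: $362$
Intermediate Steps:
$a = -422$
$O{\left(26,\sqrt{29 - 9} \right)} - a = \left(-34 - 26\right) - -422 = \left(-34 - 26\right) + 422 = -60 + 422 = 362$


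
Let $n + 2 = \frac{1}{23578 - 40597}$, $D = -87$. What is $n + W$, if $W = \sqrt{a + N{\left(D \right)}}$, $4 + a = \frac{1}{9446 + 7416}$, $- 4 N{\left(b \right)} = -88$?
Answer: $- \frac{34039}{17019} + \frac{\sqrt{5117903654}}{16862} \approx 2.2426$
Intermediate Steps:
$N{\left(b \right)} = 22$ ($N{\left(b \right)} = \left(- \frac{1}{4}\right) \left(-88\right) = 22$)
$a = - \frac{67447}{16862}$ ($a = -4 + \frac{1}{9446 + 7416} = -4 + \frac{1}{16862} = - \frac{67447}{16862} \approx -3.9999$)
$n = - \frac{34039}{17019}$ ($n = -2 + \frac{1}{23578 - 40597} = -2 + \frac{1}{-17019} = -2 - \frac{1}{17019} = - \frac{34039}{17019} \approx -2.0001$)
$W = \frac{\sqrt{5117903654}}{16862}$ ($W = \sqrt{- \frac{67447}{16862} + 22} = \sqrt{\frac{303517}{16862}} = \frac{\sqrt{5117903654}}{16862} \approx 4.2426$)
$n + W = - \frac{34039}{17019} + \frac{\sqrt{5117903654}}{16862}$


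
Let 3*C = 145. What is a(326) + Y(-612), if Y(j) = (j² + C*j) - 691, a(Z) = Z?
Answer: 344599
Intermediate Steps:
C = 145/3 (C = (⅓)*145 = 145/3 ≈ 48.333)
Y(j) = -691 + j² + 145*j/3 (Y(j) = (j² + 145*j/3) - 691 = -691 + j² + 145*j/3)
a(326) + Y(-612) = 326 + (-691 + (-612)² + (145/3)*(-612)) = 326 + (-691 + 374544 - 29580) = 326 + 344273 = 344599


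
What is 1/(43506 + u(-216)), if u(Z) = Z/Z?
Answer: 1/43507 ≈ 2.2985e-5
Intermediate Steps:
u(Z) = 1
1/(43506 + u(-216)) = 1/(43506 + 1) = 1/43507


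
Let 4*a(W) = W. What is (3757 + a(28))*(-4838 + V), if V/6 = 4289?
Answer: 78652544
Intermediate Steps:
V = 25734 (V = 6*4289 = 25734)
a(W) = W/4
(3757 + a(28))*(-4838 + V) = (3757 + (¼)*28)*(-4838 + 25734) = (3757 + 7)*20896 = 3764*20896 = 78652544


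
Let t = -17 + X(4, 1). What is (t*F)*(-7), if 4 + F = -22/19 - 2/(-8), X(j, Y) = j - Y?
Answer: -18277/38 ≈ -480.97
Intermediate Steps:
F = -373/76 (F = -4 + (-22/19 - 2/(-8)) = -4 + (-22*1/19 - 2*(-1/8)) = -4 + (-22/19 + 1/4) = -4 - 69/76 = -373/76 ≈ -4.9079)
t = -14 (t = -17 + (4 - 1*1) = -17 + (4 - 1) = -17 + 3 = -14)
(t*F)*(-7) = -14*(-373/76)*(-7) = (2611/38)*(-7) = -18277/38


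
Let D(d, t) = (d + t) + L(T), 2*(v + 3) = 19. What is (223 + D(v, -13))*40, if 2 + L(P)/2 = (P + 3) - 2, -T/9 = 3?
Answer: 6420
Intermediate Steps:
v = 13/2 (v = -3 + (1/2)*19 = -3 + 19/2 = 13/2 ≈ 6.5000)
T = -27 (T = -9*3 = -27)
L(P) = -2 + 2*P (L(P) = -4 + 2*((P + 3) - 2) = -4 + 2*((3 + P) - 2) = -4 + 2*(1 + P) = -4 + (2 + 2*P) = -2 + 2*P)
D(d, t) = -56 + d + t (D(d, t) = (d + t) + (-2 + 2*(-27)) = (d + t) + (-2 - 54) = (d + t) - 56 = -56 + d + t)
(223 + D(v, -13))*40 = (223 + (-56 + 13/2 - 13))*40 = (223 - 125/2)*40 = (321/2)*40 = 6420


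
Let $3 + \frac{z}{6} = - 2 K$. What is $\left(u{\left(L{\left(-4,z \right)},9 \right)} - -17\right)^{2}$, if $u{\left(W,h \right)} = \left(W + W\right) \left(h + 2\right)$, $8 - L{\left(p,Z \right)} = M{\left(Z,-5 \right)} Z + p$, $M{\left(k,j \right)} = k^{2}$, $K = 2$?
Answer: $2657607467089$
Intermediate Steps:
$z = -42$ ($z = -18 + 6 \left(\left(-2\right) 2\right) = -18 + 6 \left(-4\right) = -18 - 24 = -42$)
$L{\left(p,Z \right)} = 8 - p - Z^{3}$ ($L{\left(p,Z \right)} = 8 - \left(Z^{2} Z + p\right) = 8 - \left(Z^{3} + p\right) = 8 - \left(p + Z^{3}\right) = 8 - p - Z^{3}$)
$u{\left(W,h \right)} = 2 W \left(2 + h\right)$
$\left(u{\left(L{\left(-4,z \right)},9 \right)} - -17\right)^{2} = \left(2 \left(8 - -4 - \left(-42\right)^{3}\right) \left(2 + 9\right) - -17\right)^{2} = \left(2 \left(8 + 4 - -74088\right) 11 + 17\right)^{2} = \left(2 \left(8 + 4 + 74088\right) 11 + 17\right)^{2} = \left(2 \cdot 74100 \cdot 11 + 17\right)^{2} = \left(1630200 + 17\right)^{2} = 1630217^{2} = 2657607467089$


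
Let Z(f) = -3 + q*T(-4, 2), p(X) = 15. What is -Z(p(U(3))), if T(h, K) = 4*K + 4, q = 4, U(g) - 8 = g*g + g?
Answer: -45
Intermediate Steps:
U(g) = 8 + g + g² (U(g) = 8 + (g*g + g) = 8 + (g² + g) = 8 + (g + g²) = 8 + g + g²)
T(h, K) = 4 + 4*K
Z(f) = 45 (Z(f) = -3 + 4*(4 + 4*2) = -3 + 4*(4 + 8) = -3 + 4*12 = -3 + 48 = 45)
-Z(p(U(3))) = -1*45 = -45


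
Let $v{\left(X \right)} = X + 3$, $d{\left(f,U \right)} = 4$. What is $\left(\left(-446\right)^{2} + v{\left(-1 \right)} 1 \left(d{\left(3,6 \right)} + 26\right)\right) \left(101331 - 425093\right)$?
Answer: $-64420867712$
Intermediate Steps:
$v{\left(X \right)} = 3 + X$
$\left(\left(-446\right)^{2} + v{\left(-1 \right)} 1 \left(d{\left(3,6 \right)} + 26\right)\right) \left(101331 - 425093\right) = \left(\left(-446\right)^{2} + \left(3 - 1\right) 1 \left(4 + 26\right)\right) \left(101331 - 425093\right) = \left(198916 + 2 \cdot 1 \cdot 30\right) \left(-323762\right) = \left(198916 + 2 \cdot 30\right) \left(-323762\right) = \left(198916 + 60\right) \left(-323762\right) = 198976 \left(-323762\right) = -64420867712$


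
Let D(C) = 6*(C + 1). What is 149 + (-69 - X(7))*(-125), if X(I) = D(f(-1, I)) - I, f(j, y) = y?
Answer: 13899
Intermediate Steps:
D(C) = 6 + 6*C (D(C) = 6*(1 + C) = 6 + 6*C)
X(I) = 6 + 5*I (X(I) = (6 + 6*I) - I = 6 + 5*I)
149 + (-69 - X(7))*(-125) = 149 + (-69 - (6 + 5*7))*(-125) = 149 + (-69 - (6 + 35))*(-125) = 149 + (-69 - 1*41)*(-125) = 149 + (-69 - 41)*(-125) = 149 - 110*(-125) = 149 + 13750 = 13899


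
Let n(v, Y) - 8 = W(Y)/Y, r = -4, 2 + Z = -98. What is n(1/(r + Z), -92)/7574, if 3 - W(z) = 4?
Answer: 737/696808 ≈ 0.0010577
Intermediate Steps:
Z = -100 (Z = -2 - 98 = -100)
W(z) = -1 (W(z) = 3 - 1*4 = 3 - 4 = -1)
n(v, Y) = 8 - 1/Y
n(1/(r + Z), -92)/7574 = (8 - 1/(-92))/7574 = (8 - 1*(-1/92))*(1/7574) = (8 + 1/92)*(1/7574) = (737/92)*(1/7574) = 737/696808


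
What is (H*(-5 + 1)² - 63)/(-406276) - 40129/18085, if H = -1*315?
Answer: -16211161849/7347501460 ≈ -2.2063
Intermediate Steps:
H = -315
(H*(-5 + 1)² - 63)/(-406276) - 40129/18085 = (-315*(-5 + 1)² - 63)/(-406276) - 40129/18085 = (-315*(-4)² - 63)*(-1/406276) - 40129*1/18085 = (-315*16 - 63)*(-1/406276) - 40129/18085 = (-5040 - 63)*(-1/406276) - 40129/18085 = -5103*(-1/406276) - 40129/18085 = 5103/406276 - 40129/18085 = -16211161849/7347501460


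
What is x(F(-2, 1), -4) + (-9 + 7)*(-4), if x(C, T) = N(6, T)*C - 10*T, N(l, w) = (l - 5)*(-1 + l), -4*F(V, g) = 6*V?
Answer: 63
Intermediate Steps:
F(V, g) = -3*V/2
N(l, w) = (-1 + l)*(-5 + l) (N(l, w) = (-5 + l)*(-1 + l) = (-1 + l)*(-5 + l))
x(C, T) = -10*T + 5*C (x(C, T) = (5 + 6² - 6*6)*C - 10*T = (5 + 36 - 36)*C - 10*T = 5*C - 10*T = -10*T + 5*C)
x(F(-2, 1), -4) + (-9 + 7)*(-4) = (-10*(-4) + 5*(-3/2*(-2))) + (-9 + 7)*(-4) = (40 + 5*3) - 2*(-4) = (40 + 15) + 8 = 55 + 8 = 63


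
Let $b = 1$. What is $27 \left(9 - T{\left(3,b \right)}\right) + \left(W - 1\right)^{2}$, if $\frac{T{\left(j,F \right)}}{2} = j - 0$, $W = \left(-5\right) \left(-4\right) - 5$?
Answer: $277$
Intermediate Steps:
$W = 15$ ($W = 20 - 5 = 15$)
$T{\left(j,F \right)} = 2 j$ ($T{\left(j,F \right)} = 2 \left(j - 0\right) = 2 \left(j + 0\right) = 2 j$)
$27 \left(9 - T{\left(3,b \right)}\right) + \left(W - 1\right)^{2} = 27 \left(9 - 2 \cdot 3\right) + \left(15 - 1\right)^{2} = 27 \left(9 - 6\right) + 14^{2} = 27 \left(9 - 6\right) + 196 = 27 \cdot 3 + 196 = 81 + 196 = 277$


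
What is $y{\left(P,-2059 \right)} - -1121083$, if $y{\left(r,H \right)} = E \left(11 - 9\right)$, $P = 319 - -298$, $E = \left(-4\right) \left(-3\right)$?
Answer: $1121107$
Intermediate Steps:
$E = 12$
$P = 617$ ($P = 319 + 298 = 617$)
$y{\left(r,H \right)} = 24$ ($y{\left(r,H \right)} = 12 \left(11 - 9\right) = 12 \cdot 2 = 24$)
$y{\left(P,-2059 \right)} - -1121083 = 24 - -1121083 = 24 + 1121083 = 1121107$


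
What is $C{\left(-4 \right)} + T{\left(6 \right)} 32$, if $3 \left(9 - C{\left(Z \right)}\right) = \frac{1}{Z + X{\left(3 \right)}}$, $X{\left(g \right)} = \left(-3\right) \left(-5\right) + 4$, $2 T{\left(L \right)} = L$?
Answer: $\frac{4724}{45} \approx 104.98$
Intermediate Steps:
$T{\left(L \right)} = \frac{L}{2}$
$X{\left(g \right)} = 19$ ($X{\left(g \right)} = 15 + 4 = 19$)
$C{\left(Z \right)} = 9 - \frac{1}{3 \left(19 + Z\right)}$ ($C{\left(Z \right)} = 9 - \frac{1}{3 \left(Z + 19\right)} = 9 - \frac{1}{3 \left(19 + Z\right)}$)
$C{\left(-4 \right)} + T{\left(6 \right)} 32 = \frac{512 + 27 \left(-4\right)}{3 \left(19 - 4\right)} + \frac{1}{2} \cdot 6 \cdot 32 = \frac{512 - 108}{3 \cdot 15} + 3 \cdot 32 = \frac{1}{3} \cdot \frac{1}{15} \cdot 404 + 96 = \frac{404}{45} + 96 = \frac{4724}{45}$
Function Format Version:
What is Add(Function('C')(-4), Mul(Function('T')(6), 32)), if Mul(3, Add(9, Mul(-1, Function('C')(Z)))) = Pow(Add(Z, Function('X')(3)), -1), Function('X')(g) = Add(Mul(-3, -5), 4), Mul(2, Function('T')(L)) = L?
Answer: Rational(4724, 45) ≈ 104.98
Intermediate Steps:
Function('T')(L) = Mul(Rational(1, 2), L)
Function('X')(g) = 19 (Function('X')(g) = Add(15, 4) = 19)
Function('C')(Z) = Add(9, Mul(Rational(-1, 3), Pow(Add(19, Z), -1))) (Function('C')(Z) = Add(9, Mul(Rational(-1, 3), Pow(Add(Z, 19), -1))) = Add(9, Mul(Rational(-1, 3), Pow(Add(19, Z), -1))))
Add(Function('C')(-4), Mul(Function('T')(6), 32)) = Add(Mul(Rational(1, 3), Pow(Add(19, -4), -1), Add(512, Mul(27, -4))), Mul(Mul(Rational(1, 2), 6), 32)) = Add(Mul(Rational(1, 3), Pow(15, -1), Add(512, -108)), Mul(3, 32)) = Add(Mul(Rational(1, 3), Rational(1, 15), 404), 96) = Add(Rational(404, 45), 96) = Rational(4724, 45)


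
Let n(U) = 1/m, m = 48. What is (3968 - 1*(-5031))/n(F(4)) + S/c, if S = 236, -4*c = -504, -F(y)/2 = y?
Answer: 27213094/63 ≈ 4.3195e+5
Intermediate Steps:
F(y) = -2*y
c = 126 (c = -¼*(-504) = 126)
n(U) = 1/48
(3968 - 1*(-5031))/n(F(4)) + S/c = (3968 - 1*(-5031))/(1/48) + 236/126 = (3968 + 5031)*48 + 236*(1/126) = 8999*48 + 118/63 = 431952 + 118/63 = 27213094/63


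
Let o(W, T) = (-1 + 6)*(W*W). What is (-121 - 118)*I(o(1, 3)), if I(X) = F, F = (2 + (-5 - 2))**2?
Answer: -5975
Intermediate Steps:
F = 25 (F = (2 - 7)**2 = (-5)**2 = 25)
o(W, T) = 5*W**2
I(X) = 25
(-121 - 118)*I(o(1, 3)) = (-121 - 118)*25 = -239*25 = -5975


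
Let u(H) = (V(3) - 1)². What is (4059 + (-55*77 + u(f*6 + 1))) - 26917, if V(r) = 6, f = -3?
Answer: -27068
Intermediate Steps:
u(H) = 25 (u(H) = (6 - 1)² = 5² = 25)
(4059 + (-55*77 + u(f*6 + 1))) - 26917 = (4059 + (-55*77 + 25)) - 26917 = (4059 + (-4235 + 25)) - 26917 = (4059 - 4210) - 26917 = -151 - 26917 = -27068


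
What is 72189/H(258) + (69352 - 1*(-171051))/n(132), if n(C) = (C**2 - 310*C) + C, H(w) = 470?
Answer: 786817193/5490540 ≈ 143.30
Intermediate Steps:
n(C) = C**2 - 309*C
72189/H(258) + (69352 - 1*(-171051))/n(132) = 72189/470 + (69352 - 1*(-171051))/((132*(-309 + 132))) = 72189*(1/470) + (69352 + 171051)/((132*(-177))) = 72189/470 + 240403/(-23364) = 72189/470 + 240403*(-1/23364) = 72189/470 - 240403/23364 = 786817193/5490540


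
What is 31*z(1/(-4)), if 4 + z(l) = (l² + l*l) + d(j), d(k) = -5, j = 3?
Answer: -2201/8 ≈ -275.13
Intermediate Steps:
z(l) = -9 + 2*l² (z(l) = -4 + ((l² + l*l) - 5) = -4 + ((l² + l²) - 5) = -4 + (2*l² - 5) = -4 + (-5 + 2*l²) = -9 + 2*l²)
31*z(1/(-4)) = 31*(-9 + 2*(1/(-4))²) = 31*(-9 + 2*(1*(-¼))²) = 31*(-9 + 2*(-¼)²) = 31*(-9 + 2*(1/16)) = 31*(-9 + ⅛) = 31*(-71/8) = -2201/8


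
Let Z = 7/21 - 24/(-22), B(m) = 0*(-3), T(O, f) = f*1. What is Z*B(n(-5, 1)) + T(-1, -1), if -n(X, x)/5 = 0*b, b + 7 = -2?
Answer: -1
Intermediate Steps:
b = -9 (b = -7 - 2 = -9)
n(X, x) = 0 (n(X, x) = -0*(-9) = -5*0 = 0)
T(O, f) = f
B(m) = 0
Z = 47/33 (Z = 7*(1/21) - 24*(-1/22) = ⅓ + 12/11 = 47/33 ≈ 1.4242)
Z*B(n(-5, 1)) + T(-1, -1) = (47/33)*0 - 1 = 0 - 1 = -1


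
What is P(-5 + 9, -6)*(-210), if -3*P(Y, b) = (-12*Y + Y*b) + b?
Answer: -5460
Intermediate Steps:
P(Y, b) = 4*Y - b/3 - Y*b/3 (P(Y, b) = -((-12*Y + Y*b) + b)/3 = -(b - 12*Y + Y*b)/3 = 4*Y - b/3 - Y*b/3)
P(-5 + 9, -6)*(-210) = (4*(-5 + 9) - ⅓*(-6) - ⅓*(-5 + 9)*(-6))*(-210) = (4*4 + 2 - ⅓*4*(-6))*(-210) = (16 + 2 + 8)*(-210) = 26*(-210) = -5460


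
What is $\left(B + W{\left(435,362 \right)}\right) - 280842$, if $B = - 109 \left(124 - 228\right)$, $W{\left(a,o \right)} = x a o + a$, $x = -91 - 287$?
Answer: $-59792731$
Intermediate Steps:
$x = -378$ ($x = -91 - 287 = -378$)
$W{\left(a,o \right)} = a - 378 a o$ ($W{\left(a,o \right)} = - 378 a o + a = a - 378 a o$)
$B = 11336$ ($B = \left(-109\right) \left(-104\right) = 11336$)
$\left(B + W{\left(435,362 \right)}\right) - 280842 = \left(11336 + 435 \left(1 - 136836\right)\right) - 280842 = \left(11336 + 435 \left(-136835\right)\right) - 280842 = \left(11336 - 59523225\right) - 280842 = -59511889 - 280842 = -59792731$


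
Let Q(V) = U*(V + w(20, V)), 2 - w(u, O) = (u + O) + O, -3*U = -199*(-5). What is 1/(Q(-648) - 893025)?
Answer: -1/1101975 ≈ -9.0746e-7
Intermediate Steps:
U = -995/3 (U = -(-199)*(-5)/3 = -⅓*995 = -995/3 ≈ -331.67)
w(u, O) = 2 - u - 2*O (w(u, O) = 2 - ((u + O) + O) = 2 - ((O + u) + O) = 2 - (u + 2*O) = 2 + (-u - 2*O) = 2 - u - 2*O)
Q(V) = 5970 + 995*V/3 (Q(V) = -995*(V + (2 - 1*20 - 2*V))/3 = -995*(V + (2 - 20 - 2*V))/3 = -995*(V + (-18 - 2*V))/3 = -995*(-18 - V)/3 = 5970 + 995*V/3)
1/(Q(-648) - 893025) = 1/((5970 + (995/3)*(-648)) - 893025) = 1/((5970 - 214920) - 893025) = 1/(-208950 - 893025) = 1/(-1101975) = -1/1101975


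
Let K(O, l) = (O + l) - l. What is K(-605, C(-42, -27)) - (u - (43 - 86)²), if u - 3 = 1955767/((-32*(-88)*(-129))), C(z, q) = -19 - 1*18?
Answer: 41160581/33024 ≈ 1246.4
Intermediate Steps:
C(z, q) = -37 (C(z, q) = -19 - 18 = -37)
u = -78725/33024 (u = 3 + 1955767/((-32*(-88)*(-129))) = 3 + 1955767/((2816*(-129))) = 3 + 1955767/(-363264) = 3 + 1955767*(-1/363264) = 3 - 177797/33024 = -78725/33024 ≈ -2.3839)
K(O, l) = O
K(-605, C(-42, -27)) - (u - (43 - 86)²) = -605 - (-78725/33024 - (43 - 86)²) = -605 - (-78725/33024 - 1*(-43)²) = -605 - (-78725/33024 - 1*1849) = -605 - (-78725/33024 - 1849) = -605 - 1*(-61140101/33024) = -605 + 61140101/33024 = 41160581/33024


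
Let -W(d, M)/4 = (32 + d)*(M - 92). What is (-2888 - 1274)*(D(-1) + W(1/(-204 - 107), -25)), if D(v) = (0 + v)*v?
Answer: -19384011398/311 ≈ -6.2328e+7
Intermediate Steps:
D(v) = v² (D(v) = v*v = v²)
W(d, M) = -4*(-92 + M)*(32 + d) (W(d, M) = -4*(32 + d)*(M - 92) = -4*(32 + d)*(-92 + M) = -4*(-92 + M)*(32 + d))
(-2888 - 1274)*(D(-1) + W(1/(-204 - 107), -25)) = (-2888 - 1274)*((-1)² + (11776 - 128*(-25) + 368/(-204 - 107) - 4*(-25)/(-204 - 107))) = -4162*(1 + (11776 + 3200 + 368/(-311) - 4*(-25)/(-311))) = -4162*(1 + (11776 + 3200 + 368*(-1/311) - 4*(-25)*(-1/311))) = -4162*(1 + (11776 + 3200 - 368/311 - 100/311)) = -4162*(1 + 4657068/311) = -4162*4657379/311 = -19384011398/311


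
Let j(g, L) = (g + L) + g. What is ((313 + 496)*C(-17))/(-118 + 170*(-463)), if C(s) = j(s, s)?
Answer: 13753/26276 ≈ 0.52341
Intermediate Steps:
j(g, L) = L + 2*g (j(g, L) = (L + g) + g = L + 2*g)
C(s) = 3*s (C(s) = s + 2*s = 3*s)
((313 + 496)*C(-17))/(-118 + 170*(-463)) = ((313 + 496)*(3*(-17)))/(-118 + 170*(-463)) = (809*(-51))/(-118 - 78710) = -41259/(-78828) = -41259*(-1/78828) = 13753/26276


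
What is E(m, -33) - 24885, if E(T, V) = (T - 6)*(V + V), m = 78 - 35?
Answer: -27327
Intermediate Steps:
m = 43
E(T, V) = 2*V*(-6 + T) (E(T, V) = (-6 + T)*(2*V) = 2*V*(-6 + T))
E(m, -33) - 24885 = 2*(-33)*(-6 + 43) - 24885 = 2*(-33)*37 - 24885 = -2442 - 24885 = -27327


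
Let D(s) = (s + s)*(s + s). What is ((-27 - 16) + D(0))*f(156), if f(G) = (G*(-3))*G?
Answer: 3139344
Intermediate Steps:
D(s) = 4*s**2 (D(s) = (2*s)*(2*s) = 4*s**2)
f(G) = -3*G**2 (f(G) = (-3*G)*G = -3*G**2)
((-27 - 16) + D(0))*f(156) = ((-27 - 16) + 4*0**2)*(-3*156**2) = (-43 + 4*0)*(-3*24336) = (-43 + 0)*(-73008) = -43*(-73008) = 3139344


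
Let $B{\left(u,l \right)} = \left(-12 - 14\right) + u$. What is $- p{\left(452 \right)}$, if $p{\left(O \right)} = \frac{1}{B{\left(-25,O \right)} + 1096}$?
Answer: $- \frac{1}{1045} \approx -0.00095694$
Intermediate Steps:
$B{\left(u,l \right)} = -26 + u$
$p{\left(O \right)} = \frac{1}{1045}$ ($p{\left(O \right)} = \frac{1}{\left(-26 - 25\right) + 1096} = \frac{1}{-51 + 1096} = \frac{1}{1045}$)
$- p{\left(452 \right)} = \left(-1\right) \frac{1}{1045} = - \frac{1}{1045}$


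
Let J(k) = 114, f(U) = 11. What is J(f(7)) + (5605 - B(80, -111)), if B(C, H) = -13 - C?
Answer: 5812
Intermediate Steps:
J(f(7)) + (5605 - B(80, -111)) = 114 + (5605 - (-13 - 1*80)) = 114 + (5605 - (-13 - 80)) = 114 + (5605 - 1*(-93)) = 114 + (5605 + 93) = 114 + 5698 = 5812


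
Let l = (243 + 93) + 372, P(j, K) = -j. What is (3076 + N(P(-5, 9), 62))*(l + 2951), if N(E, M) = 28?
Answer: 11357536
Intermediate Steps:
l = 708 (l = 336 + 372 = 708)
(3076 + N(P(-5, 9), 62))*(l + 2951) = (3076 + 28)*(708 + 2951) = 3104*3659 = 11357536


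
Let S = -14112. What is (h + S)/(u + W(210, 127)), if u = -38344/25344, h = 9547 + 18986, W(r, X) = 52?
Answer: 45685728/159943 ≈ 285.64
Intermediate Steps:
h = 28533
u = -4793/3168 (u = -38344*1/25344 = -4793/3168 ≈ -1.5129)
(h + S)/(u + W(210, 127)) = (28533 - 14112)/(-4793/3168 + 52) = 14421/(159943/3168) = 14421*(3168/159943) = 45685728/159943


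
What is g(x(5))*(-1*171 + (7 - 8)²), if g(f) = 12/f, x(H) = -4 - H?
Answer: 680/3 ≈ 226.67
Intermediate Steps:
g(x(5))*(-1*171 + (7 - 8)²) = (12/(-4 - 1*5))*(-1*171 + (7 - 8)²) = (12/(-4 - 5))*(-171 + (-1)²) = (12/(-9))*(-171 + 1) = (12*(-⅑))*(-170) = -4/3*(-170) = 680/3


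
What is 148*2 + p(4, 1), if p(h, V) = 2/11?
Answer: 3258/11 ≈ 296.18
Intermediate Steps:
p(h, V) = 2/11 (p(h, V) = 2*(1/11) = 2/11)
148*2 + p(4, 1) = 148*2 + 2/11 = 296 + 2/11 = 3258/11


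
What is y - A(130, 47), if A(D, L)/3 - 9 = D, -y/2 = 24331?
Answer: -49079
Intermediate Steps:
y = -48662 (y = -2*24331 = -48662)
A(D, L) = 27 + 3*D
y - A(130, 47) = -48662 - (27 + 3*130) = -48662 - (27 + 390) = -48662 - 1*417 = -48662 - 417 = -49079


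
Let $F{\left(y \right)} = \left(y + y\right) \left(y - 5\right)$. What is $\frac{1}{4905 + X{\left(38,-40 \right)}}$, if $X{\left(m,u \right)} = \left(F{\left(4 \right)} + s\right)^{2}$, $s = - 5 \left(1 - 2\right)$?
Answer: $\frac{1}{4914} \approx 0.0002035$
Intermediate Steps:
$F{\left(y \right)} = 2 y \left(-5 + y\right)$
$s = 5$ ($s = \left(-5\right) \left(-1\right) = 5$)
$X{\left(m,u \right)} = 9$ ($X{\left(m,u \right)} = \left(2 \cdot 4 \left(-5 + 4\right) + 5\right)^{2} = \left(2 \cdot 4 \left(-1\right) + 5\right)^{2} = \left(-8 + 5\right)^{2} = \left(-3\right)^{2} = 9$)
$\frac{1}{4905 + X{\left(38,-40 \right)}} = \frac{1}{4905 + 9} = \frac{1}{4914}$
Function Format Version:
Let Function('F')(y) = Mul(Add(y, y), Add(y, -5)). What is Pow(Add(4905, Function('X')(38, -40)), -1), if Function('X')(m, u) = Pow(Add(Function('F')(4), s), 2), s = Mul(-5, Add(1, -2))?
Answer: Rational(1, 4914) ≈ 0.00020350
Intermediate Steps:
Function('F')(y) = Mul(2, y, Add(-5, y)) (Function('F')(y) = Mul(Mul(2, y), Add(-5, y)) = Mul(2, y, Add(-5, y)))
s = 5 (s = Mul(-5, -1) = 5)
Function('X')(m, u) = 9 (Function('X')(m, u) = Pow(Add(Mul(2, 4, Add(-5, 4)), 5), 2) = Pow(Add(Mul(2, 4, -1), 5), 2) = Pow(Add(-8, 5), 2) = Pow(-3, 2) = 9)
Pow(Add(4905, Function('X')(38, -40)), -1) = Pow(Add(4905, 9), -1) = Pow(4914, -1) = Rational(1, 4914)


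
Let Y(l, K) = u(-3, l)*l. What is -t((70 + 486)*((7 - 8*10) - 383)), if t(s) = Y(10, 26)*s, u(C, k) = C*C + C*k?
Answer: -53242560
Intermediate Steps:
u(C, k) = C² + C*k
Y(l, K) = l*(9 - 3*l) (Y(l, K) = (-3*(-3 + l))*l = (9 - 3*l)*l = l*(9 - 3*l))
t(s) = -210*s (t(s) = (3*10*(3 - 1*10))*s = (3*10*(3 - 10))*s = (3*10*(-7))*s = -210*s)
-t((70 + 486)*((7 - 8*10) - 383)) = -(-210)*(70 + 486)*((7 - 8*10) - 383) = -(-210)*556*((7 - 80) - 383) = -(-210)*556*(-73 - 383) = -(-210)*556*(-456) = -(-210)*(-253536) = -1*53242560 = -53242560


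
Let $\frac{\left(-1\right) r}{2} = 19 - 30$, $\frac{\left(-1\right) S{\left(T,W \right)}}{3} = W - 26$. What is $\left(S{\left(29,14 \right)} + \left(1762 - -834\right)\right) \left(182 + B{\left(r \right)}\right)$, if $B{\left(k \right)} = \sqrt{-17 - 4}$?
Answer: $479024 + 2632 i \sqrt{21} \approx 4.7902 \cdot 10^{5} + 12061.0 i$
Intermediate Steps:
$S{\left(T,W \right)} = 78 - 3 W$ ($S{\left(T,W \right)} = - 3 \left(W - 26\right) = - 3 \left(-26 + W\right) = 78 - 3 W$)
$r = 22$ ($r = - 2 \left(19 - 30\right) = \left(-2\right) \left(-11\right) = 22$)
$B{\left(k \right)} = i \sqrt{21}$ ($B{\left(k \right)} = \sqrt{-21} = i \sqrt{21}$)
$\left(S{\left(29,14 \right)} + \left(1762 - -834\right)\right) \left(182 + B{\left(r \right)}\right) = \left(\left(78 - 42\right) + \left(1762 - -834\right)\right) \left(182 + i \sqrt{21}\right) = \left(\left(78 - 42\right) + \left(1762 + 834\right)\right) \left(182 + i \sqrt{21}\right) = \left(36 + 2596\right) \left(182 + i \sqrt{21}\right) = 2632 \left(182 + i \sqrt{21}\right) = 479024 + 2632 i \sqrt{21}$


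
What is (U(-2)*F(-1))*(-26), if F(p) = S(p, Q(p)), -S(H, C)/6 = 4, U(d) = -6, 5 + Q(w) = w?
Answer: -3744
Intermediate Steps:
Q(w) = -5 + w
S(H, C) = -24 (S(H, C) = -6*4 = -24)
F(p) = -24
(U(-2)*F(-1))*(-26) = -6*(-24)*(-26) = 144*(-26) = -3744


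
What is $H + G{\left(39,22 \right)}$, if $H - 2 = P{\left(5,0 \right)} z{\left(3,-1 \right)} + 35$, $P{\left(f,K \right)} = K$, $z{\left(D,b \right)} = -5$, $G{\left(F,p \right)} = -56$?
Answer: $-19$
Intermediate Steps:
$H = 37$ ($H = 2 + \left(0 \left(-5\right) + 35\right) = 2 + \left(0 + 35\right) = 2 + 35 = 37$)
$H + G{\left(39,22 \right)} = 37 - 56 = -19$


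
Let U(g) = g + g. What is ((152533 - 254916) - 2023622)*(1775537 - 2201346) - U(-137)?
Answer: 905272063319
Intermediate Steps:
U(g) = 2*g
((152533 - 254916) - 2023622)*(1775537 - 2201346) - U(-137) = ((152533 - 254916) - 2023622)*(1775537 - 2201346) - 2*(-137) = (-102383 - 2023622)*(-425809) - 1*(-274) = -2126005*(-425809) + 274 = 905272063045 + 274 = 905272063319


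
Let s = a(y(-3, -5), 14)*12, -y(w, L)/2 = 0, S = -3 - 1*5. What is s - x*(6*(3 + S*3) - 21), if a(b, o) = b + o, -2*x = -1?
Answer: 483/2 ≈ 241.50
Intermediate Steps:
S = -8 (S = -3 - 5 = -8)
x = 1/2 (x = -1/2*(-1) = 1/2 ≈ 0.50000)
y(w, L) = 0 (y(w, L) = -2*0 = 0)
s = 168 (s = (0 + 14)*12 = 14*12 = 168)
s - x*(6*(3 + S*3) - 21) = 168 - (6*(3 - 8*3) - 21)/2 = 168 - (6*(3 - 24) - 21)/2 = 168 - (6*(-21) - 21)/2 = 168 - (-126 - 21)/2 = 168 - (-147)/2 = 168 - 1*(-147/2) = 168 + 147/2 = 483/2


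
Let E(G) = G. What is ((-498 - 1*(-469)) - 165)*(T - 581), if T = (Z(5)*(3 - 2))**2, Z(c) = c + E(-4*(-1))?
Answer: 97000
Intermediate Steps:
Z(c) = 4 + c (Z(c) = c - 4*(-1) = c + 4 = 4 + c)
T = 81 (T = ((4 + 5)*(3 - 2))**2 = (9*1)**2 = 9**2 = 81)
((-498 - 1*(-469)) - 165)*(T - 581) = ((-498 - 1*(-469)) - 165)*(81 - 581) = ((-498 + 469) - 165)*(-500) = (-29 - 165)*(-500) = -194*(-500) = 97000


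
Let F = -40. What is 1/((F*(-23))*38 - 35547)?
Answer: -1/587 ≈ -0.0017036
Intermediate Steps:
1/((F*(-23))*38 - 35547) = 1/(-40*(-23)*38 - 35547) = 1/(920*38 - 35547) = 1/(34960 - 35547) = 1/(-587) = -1/587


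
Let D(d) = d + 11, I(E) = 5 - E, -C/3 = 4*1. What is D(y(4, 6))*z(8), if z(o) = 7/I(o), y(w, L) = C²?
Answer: -1085/3 ≈ -361.67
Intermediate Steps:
C = -12 ≈ -12.000
y(w, L) = 144 (y(w, L) = (-12)² = 144)
z(o) = 7/(5 - o)
D(d) = 11 + d
D(y(4, 6))*z(8) = (11 + 144)*(-7/(-5 + 8)) = 155*(-7/3) = -1085/3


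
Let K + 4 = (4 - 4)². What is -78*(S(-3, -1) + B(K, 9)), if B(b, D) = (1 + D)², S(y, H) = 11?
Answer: -8658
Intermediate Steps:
K = -4 (K = -4 + (4 - 4)² = -4 + 0² = -4 + 0 = -4)
-78*(S(-3, -1) + B(K, 9)) = -78*(11 + (1 + 9)²) = -78*(11 + 10²) = -78*(11 + 100) = -78*111 = -8658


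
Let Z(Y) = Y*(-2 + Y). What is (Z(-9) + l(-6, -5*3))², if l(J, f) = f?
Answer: 7056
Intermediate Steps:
(Z(-9) + l(-6, -5*3))² = (-9*(-2 - 9) - 5*3)² = (-9*(-11) - 15)² = (99 - 15)² = 84² = 7056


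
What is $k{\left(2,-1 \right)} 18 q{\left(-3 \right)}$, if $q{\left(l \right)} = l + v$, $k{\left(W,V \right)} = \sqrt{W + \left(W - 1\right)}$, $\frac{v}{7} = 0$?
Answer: $- 54 \sqrt{3} \approx -93.531$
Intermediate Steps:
$v = 0$ ($v = 7 \cdot 0 = 0$)
$k{\left(W,V \right)} = \sqrt{-1 + 2 W}$ ($k{\left(W,V \right)} = \sqrt{W + \left(W - 1\right)} = \sqrt{W + \left(-1 + W\right)} = \sqrt{-1 + 2 W}$)
$q{\left(l \right)} = l$ ($q{\left(l \right)} = l + 0 = l$)
$k{\left(2,-1 \right)} 18 q{\left(-3 \right)} = \sqrt{-1 + 2 \cdot 2} \cdot 18 \left(-3\right) = \sqrt{-1 + 4} \cdot 18 \left(-3\right) = \sqrt{3} \cdot 18 \left(-3\right) = 18 \sqrt{3} \left(-3\right) = - 54 \sqrt{3}$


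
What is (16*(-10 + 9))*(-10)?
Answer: 160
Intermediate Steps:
(16*(-10 + 9))*(-10) = (16*(-1))*(-10) = -16*(-10) = 160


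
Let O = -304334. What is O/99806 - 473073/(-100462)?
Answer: 8320760765/5013355186 ≈ 1.6597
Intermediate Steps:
O/99806 - 473073/(-100462) = -304334/99806 - 473073/(-100462) = -304334*1/99806 - 473073*(-1/100462) = -152167/49903 + 473073/100462 = 8320760765/5013355186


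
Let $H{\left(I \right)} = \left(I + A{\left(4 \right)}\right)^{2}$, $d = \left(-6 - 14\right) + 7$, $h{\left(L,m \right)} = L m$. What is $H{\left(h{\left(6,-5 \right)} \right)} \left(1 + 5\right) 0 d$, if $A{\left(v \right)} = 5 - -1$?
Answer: $0$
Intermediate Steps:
$A{\left(v \right)} = 6$ ($A{\left(v \right)} = 5 + 1 = 6$)
$d = -13$ ($d = -20 + 7 = -13$)
$H{\left(I \right)} = \left(6 + I\right)^{2}$ ($H{\left(I \right)} = \left(I + 6\right)^{2} = \left(6 + I\right)^{2}$)
$H{\left(h{\left(6,-5 \right)} \right)} \left(1 + 5\right) 0 d = \left(6 + 6 \left(-5\right)\right)^{2} \left(1 + 5\right) 0 \left(-13\right) = \left(6 - 30\right)^{2} \cdot 6 \cdot 0 \left(-13\right) = \left(-24\right)^{2} \cdot 0 \left(-13\right) = 576 \cdot 0 \left(-13\right) = 0 \left(-13\right) = 0$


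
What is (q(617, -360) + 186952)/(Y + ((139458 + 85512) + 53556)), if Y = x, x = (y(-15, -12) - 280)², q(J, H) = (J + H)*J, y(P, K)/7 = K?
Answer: 345521/411022 ≈ 0.84064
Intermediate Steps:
y(P, K) = 7*K
q(J, H) = J*(H + J) (q(J, H) = (H + J)*J = J*(H + J))
x = 132496 (x = (7*(-12) - 280)² = (-84 - 280)² = (-364)² = 132496)
Y = 132496
(q(617, -360) + 186952)/(Y + ((139458 + 85512) + 53556)) = (617*(-360 + 617) + 186952)/(132496 + ((139458 + 85512) + 53556)) = (617*257 + 186952)/(132496 + (224970 + 53556)) = (158569 + 186952)/(132496 + 278526) = 345521/411022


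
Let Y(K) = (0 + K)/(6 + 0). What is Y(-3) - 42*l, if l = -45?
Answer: 3779/2 ≈ 1889.5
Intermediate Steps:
Y(K) = K/6
Y(-3) - 42*l = (⅙)*(-3) - 42*(-45) = -½ + 1890 = 3779/2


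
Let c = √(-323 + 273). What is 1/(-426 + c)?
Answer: -213/90763 - 5*I*√2/181526 ≈ -0.0023468 - 3.8953e-5*I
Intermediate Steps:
c = 5*I*√2 (c = √(-50) = 5*I*√2 ≈ 7.0711*I)
1/(-426 + c) = 1/(-426 + 5*I*√2)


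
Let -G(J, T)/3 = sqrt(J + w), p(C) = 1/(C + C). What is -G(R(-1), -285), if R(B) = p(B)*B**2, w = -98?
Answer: 3*I*sqrt(394)/2 ≈ 29.774*I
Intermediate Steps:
p(C) = 1/(2*C)
R(B) = B/2 (R(B) = (1/(2*B))*B**2 = B/2)
G(J, T) = -3*sqrt(-98 + J) (G(J, T) = -3*sqrt(J - 98) = -3*sqrt(-98 + J))
-G(R(-1), -285) = -(-3)*sqrt(-98 + (1/2)*(-1)) = -(-3)*sqrt(-98 - 1/2) = -(-3)*sqrt(-197/2) = -(-3)*I*sqrt(394)/2 = 3*I*sqrt(394)/2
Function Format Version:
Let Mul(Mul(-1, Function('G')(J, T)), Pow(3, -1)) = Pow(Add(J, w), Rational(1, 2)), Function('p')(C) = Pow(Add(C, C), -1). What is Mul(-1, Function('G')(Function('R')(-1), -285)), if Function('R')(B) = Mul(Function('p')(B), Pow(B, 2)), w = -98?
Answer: Mul(Rational(3, 2), I, Pow(394, Rational(1, 2))) ≈ Mul(29.774, I)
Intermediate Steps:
Function('p')(C) = Mul(Rational(1, 2), Pow(C, -1)) (Function('p')(C) = Pow(Mul(2, C), -1) = Mul(Rational(1, 2), Pow(C, -1)))
Function('R')(B) = Mul(Rational(1, 2), B) (Function('R')(B) = Mul(Mul(Rational(1, 2), Pow(B, -1)), Pow(B, 2)) = Mul(Rational(1, 2), B))
Function('G')(J, T) = Mul(-3, Pow(Add(-98, J), Rational(1, 2))) (Function('G')(J, T) = Mul(-3, Pow(Add(J, -98), Rational(1, 2))) = Mul(-3, Pow(Add(-98, J), Rational(1, 2))))
Mul(-1, Function('G')(Function('R')(-1), -285)) = Mul(-1, Mul(-3, Pow(Add(-98, Mul(Rational(1, 2), -1)), Rational(1, 2)))) = Mul(-1, Mul(-3, Pow(Add(-98, Rational(-1, 2)), Rational(1, 2)))) = Mul(-1, Mul(-3, Pow(Rational(-197, 2), Rational(1, 2)))) = Mul(-1, Mul(-3, Mul(Rational(1, 2), I, Pow(394, Rational(1, 2))))) = Mul(-1, Mul(Rational(-3, 2), I, Pow(394, Rational(1, 2)))) = Mul(Rational(3, 2), I, Pow(394, Rational(1, 2)))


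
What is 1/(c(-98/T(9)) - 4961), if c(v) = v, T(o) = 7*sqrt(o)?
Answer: -3/14897 ≈ -0.00020138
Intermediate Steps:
1/(c(-98/T(9)) - 4961) = 1/(-98/(7*sqrt(9)) - 4961) = 1/(-98/(7*3) - 4961) = 1/(-98/21 - 4961) = 1/(-98*1/21 - 4961) = 1/(-14/3 - 4961) = 1/(-14897/3) = -3/14897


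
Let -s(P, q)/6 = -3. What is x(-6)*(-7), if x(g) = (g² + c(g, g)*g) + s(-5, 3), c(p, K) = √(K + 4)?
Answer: -378 + 42*I*√2 ≈ -378.0 + 59.397*I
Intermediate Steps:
s(P, q) = 18 (s(P, q) = -6*(-3) = 18)
c(p, K) = √(4 + K)
x(g) = 18 + g² + g*√(4 + g) (x(g) = (g² + √(4 + g)*g) + 18 = (g² + g*√(4 + g)) + 18 = 18 + g² + g*√(4 + g))
x(-6)*(-7) = (18 + (-6)² - 6*√(4 - 6))*(-7) = (18 + 36 - 6*I*√2)*(-7) = (54 - 6*I*√2)*(-7) = -378 + 42*I*√2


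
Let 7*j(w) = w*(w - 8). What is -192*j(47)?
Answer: -351936/7 ≈ -50277.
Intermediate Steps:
j(w) = w*(-8 + w)/7 (j(w) = (w*(w - 8))/7 = (w*(-8 + w))/7 = w*(-8 + w)/7)
-192*j(47) = -192*47*(-8 + 47)/7 = -192*47*39/7 = -192*1833/7 = -351936/7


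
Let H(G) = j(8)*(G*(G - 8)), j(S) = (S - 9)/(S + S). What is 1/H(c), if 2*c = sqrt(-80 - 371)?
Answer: 64*sqrt(451)/(451*(sqrt(451) + 16*I)) ≈ 0.090523 - 0.068201*I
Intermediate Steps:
j(S) = (-9 + S)/(2*S) (j(S) = (-9 + S)/((2*S)) = (-9 + S)*(1/(2*S)) = (-9 + S)/(2*S))
c = I*sqrt(451)/2 (c = sqrt(-80 - 371)/2 = sqrt(-451)/2 = (I*sqrt(451))/2 = I*sqrt(451)/2 ≈ 10.618*I)
H(G) = -G*(-8 + G)/16 (H(G) = ((1/2)*(-9 + 8)/8)*(G*(G - 8)) = ((1/2)*(1/8)*(-1))*(G*(-8 + G)) = -G*(-8 + G)/16)
1/H(c) = 1/((I*sqrt(451)/2)*(8 - I*sqrt(451)/2)/16) = 1/(I*sqrt(451)*(8 - I*sqrt(451)/2)/32) = -32*I*sqrt(451)/(451*(8 - I*sqrt(451)/2))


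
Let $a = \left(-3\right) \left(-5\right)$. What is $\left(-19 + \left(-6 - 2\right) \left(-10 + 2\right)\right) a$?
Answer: $675$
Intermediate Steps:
$a = 15$
$\left(-19 + \left(-6 - 2\right) \left(-10 + 2\right)\right) a = \left(-19 + \left(-6 - 2\right) \left(-10 + 2\right)\right) 15 = \left(-19 - -64\right) 15 = \left(-19 + 64\right) 15 = 45 \cdot 15 = 675$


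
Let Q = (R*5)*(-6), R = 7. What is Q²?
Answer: 44100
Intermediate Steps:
Q = -210 (Q = (7*5)*(-6) = 35*(-6) = -210)
Q² = (-210)² = 44100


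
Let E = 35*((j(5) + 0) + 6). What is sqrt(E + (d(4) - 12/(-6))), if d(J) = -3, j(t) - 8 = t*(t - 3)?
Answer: sqrt(839) ≈ 28.965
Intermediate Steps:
j(t) = 8 + t*(-3 + t) (j(t) = 8 + t*(t - 3) = 8 + t*(-3 + t))
E = 840 (E = 35*(((8 + 5**2 - 3*5) + 0) + 6) = 35*(((8 + 25 - 15) + 0) + 6) = 35*((18 + 0) + 6) = 35*(18 + 6) = 35*24 = 840)
sqrt(E + (d(4) - 12/(-6))) = sqrt(840 + (-3 - 12/(-6))) = sqrt(840 + (-3 - 12*(-1/6))) = sqrt(840 + (-3 + 2)) = sqrt(840 - 1) = sqrt(839)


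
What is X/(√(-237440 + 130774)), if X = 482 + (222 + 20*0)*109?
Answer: -12340*I*√106666/53333 ≈ -75.567*I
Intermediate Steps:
X = 24680 (X = 482 + (222 + 0)*109 = 482 + 222*109 = 482 + 24198 = 24680)
X/(√(-237440 + 130774)) = 24680/(√(-237440 + 130774)) = 24680/(√(-106666)) = 24680/((I*√106666)) = 24680*(-I*√106666/106666) = -12340*I*√106666/53333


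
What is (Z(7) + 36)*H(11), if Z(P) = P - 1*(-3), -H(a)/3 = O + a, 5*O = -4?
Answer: -7038/5 ≈ -1407.6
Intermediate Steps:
O = -⅘ (O = (⅕)*(-4) = -⅘ ≈ -0.80000)
H(a) = 12/5 - 3*a (H(a) = -3*(-⅘ + a) = 12/5 - 3*a)
Z(P) = 3 + P (Z(P) = P + 3 = 3 + P)
(Z(7) + 36)*H(11) = ((3 + 7) + 36)*(12/5 - 3*11) = (10 + 36)*(12/5 - 33) = 46*(-153/5) = -7038/5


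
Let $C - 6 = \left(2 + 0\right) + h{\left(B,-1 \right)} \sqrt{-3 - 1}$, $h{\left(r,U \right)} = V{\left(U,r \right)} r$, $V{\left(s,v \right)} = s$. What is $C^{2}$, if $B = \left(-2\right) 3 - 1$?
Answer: $-132 + 224 i \approx -132.0 + 224.0 i$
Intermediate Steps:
$B = -7$ ($B = -6 - 1 = -7$)
$h{\left(r,U \right)} = U r$
$C = 8 + 14 i$ ($C = 6 + \left(\left(2 + 0\right) + \left(-1\right) \left(-7\right) \sqrt{-3 - 1}\right) = 6 + \left(2 + 7 \sqrt{-4}\right) = 6 + \left(2 + 7 \cdot 2 i\right) = 6 + \left(2 + 14 i\right) = 8 + 14 i \approx 8.0 + 14.0 i$)
$C^{2} = \left(8 + 14 i\right)^{2}$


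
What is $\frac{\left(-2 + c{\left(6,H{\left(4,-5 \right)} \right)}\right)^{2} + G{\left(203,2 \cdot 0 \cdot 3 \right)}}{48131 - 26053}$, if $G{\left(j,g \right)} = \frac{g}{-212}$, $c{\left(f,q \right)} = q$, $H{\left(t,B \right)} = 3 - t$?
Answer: $\frac{9}{22078} \approx 0.00040765$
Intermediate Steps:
$G{\left(j,g \right)} = - \frac{g}{212}$ ($G{\left(j,g \right)} = g \left(- \frac{1}{212}\right) = - \frac{g}{212}$)
$\frac{\left(-2 + c{\left(6,H{\left(4,-5 \right)} \right)}\right)^{2} + G{\left(203,2 \cdot 0 \cdot 3 \right)}}{48131 - 26053} = \frac{\left(-2 + \left(3 - 4\right)\right)^{2} - \frac{2 \cdot 0 \cdot 3}{212}}{48131 - 26053} = \frac{\left(-2 + \left(3 - 4\right)\right)^{2} - \frac{0 \cdot 3}{212}}{22078} = \left(\left(-2 - 1\right)^{2} - 0\right) \frac{1}{22078} = \left(\left(-3\right)^{2} + 0\right) \frac{1}{22078} = \left(9 + 0\right) \frac{1}{22078} = 9 \cdot \frac{1}{22078} = \frac{9}{22078}$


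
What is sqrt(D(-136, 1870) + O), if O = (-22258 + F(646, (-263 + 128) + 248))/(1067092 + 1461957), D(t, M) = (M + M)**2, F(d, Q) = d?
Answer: 2*sqrt(22366483066321405153)/2529049 ≈ 3740.0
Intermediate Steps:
D(t, M) = 4*M**2 (D(t, M) = (2*M)**2 = 4*M**2)
O = -21612/2529049 (O = (-22258 + 646)/(1067092 + 1461957) = -21612/2529049 ≈ -0.0085455)
sqrt(D(-136, 1870) + O) = sqrt(4*1870**2 - 21612/2529049) = sqrt(4*3496900 - 21612/2529049) = sqrt(13987600 - 21612/2529049) = sqrt(35375325770788/2529049) = 2*sqrt(22366483066321405153)/2529049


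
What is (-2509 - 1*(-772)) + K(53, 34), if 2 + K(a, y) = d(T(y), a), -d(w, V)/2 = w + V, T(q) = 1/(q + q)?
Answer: -62731/34 ≈ -1845.0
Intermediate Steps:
T(q) = 1/(2*q)
d(w, V) = -2*V - 2*w (d(w, V) = -2*(w + V) = -2*(V + w) = -2*V - 2*w)
K(a, y) = -2 - 1/y - 2*a (K(a, y) = -2 + (-2*a - 1/y) = -2 + (-1/y - 2*a) = -2 - 1/y - 2*a)
(-2509 - 1*(-772)) + K(53, 34) = (-2509 - 1*(-772)) + (-2 - 1/34 - 2*53) = (-2509 + 772) + (-2 - 1*1/34 - 106) = -1737 + (-2 - 1/34 - 106) = -1737 - 3673/34 = -62731/34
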